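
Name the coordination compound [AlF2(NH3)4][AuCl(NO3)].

Both ions are complex: the cation is named first with the plain metal name, the anion second with the -ate form; each ion's ligands are alphabetised independently.
Aluminium is always +3 in its complexes; the cation's ligand charges sum to -2, so the complex cation is 1+.
A 1:1 salt means the anion carries the equal and opposite charge, 1−.
Anion: ligand charges sum to -2; for the ion to be 1−, Au = +1.

tetraamminedifluoroaluminium(III) chloronitratoaurate(I)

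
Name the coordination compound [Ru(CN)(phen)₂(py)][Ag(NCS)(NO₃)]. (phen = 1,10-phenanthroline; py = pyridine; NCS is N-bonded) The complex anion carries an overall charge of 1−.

The complex anion is given as 1−; its ligand charges sum to -2, so Ag = +1.
A 1:1 salt means the cation carries the equal and opposite charge, 1+.
Cation: ligand charges sum to -1; for the ion to be 1+, Ru = +2.

cyanobis(1,10-phenanthroline)(pyridine)ruthenium(II) isothiocyanatonitratoargentate(I)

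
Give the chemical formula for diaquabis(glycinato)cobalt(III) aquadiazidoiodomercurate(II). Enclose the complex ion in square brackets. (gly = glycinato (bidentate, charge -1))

[Co(gly)2(H2O)2][Hg(H2O)I(N3)2]

Cation [Co…]: ligand charges -2, Co(III) ⇒ ion charge 1+.
Anion [Hg…]: ligand charges -3, Hg(II) ⇒ ion charge 1−.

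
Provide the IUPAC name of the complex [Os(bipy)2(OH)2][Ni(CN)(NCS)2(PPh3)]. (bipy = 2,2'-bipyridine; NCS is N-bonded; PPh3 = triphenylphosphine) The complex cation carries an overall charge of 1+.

bis(2,2'-bipyridine)dihydroxoosmium(III) cyanodiisothiocyanato(triphenylphosphine)nickelate(II)

Both ions are complex: the cation is named first with the plain metal name, the anion second with the -ate form; each ion's ligands are alphabetised independently.
The complex cation is given as 1+; its ligand charges sum to -2, so Os = +3.
A 1:1 salt means the anion carries the equal and opposite charge, 1−.
Anion: ligand charges sum to -3; for the ion to be 1−, Ni = +2.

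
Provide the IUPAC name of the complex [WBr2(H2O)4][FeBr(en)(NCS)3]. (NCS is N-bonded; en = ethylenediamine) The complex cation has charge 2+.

The complex cation is given as 2+; its ligand charges sum to -2, so W = +4.
A 1:1 salt means the anion carries the equal and opposite charge, 2−.
Anion: ligand charges sum to -4; for the ion to be 2−, Fe = +2.

tetraaquadibromotungsten(IV) bromo(ethylenediamine)triisothiocyanatoferrate(II)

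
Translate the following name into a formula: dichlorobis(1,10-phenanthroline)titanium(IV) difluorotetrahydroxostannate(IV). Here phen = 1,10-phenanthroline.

Cation [Ti…]: ligand charges -2, Ti(IV) ⇒ ion charge 2+.
Anion [Sn…]: ligand charges -6, Sn(IV) ⇒ ion charge 2−.

[TiCl2(phen)2][SnF2(OH)4]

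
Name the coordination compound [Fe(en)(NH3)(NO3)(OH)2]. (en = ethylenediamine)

There is no counter-ion, so the complex is neutral overall.
Ligand charges: 1×ammine (neutral), 1×nitrato (-1 each), 2×hydroxo (-1 each), 1×ethylenediamine (neutral); total -3. So Fe + (-3) = 0, giving Fe = +3.
Ligands are named alphabetically: ammine before ethylenediamine before hydroxo before nitrato.

ammine(ethylenediamine)dihydroxonitratoiron(III)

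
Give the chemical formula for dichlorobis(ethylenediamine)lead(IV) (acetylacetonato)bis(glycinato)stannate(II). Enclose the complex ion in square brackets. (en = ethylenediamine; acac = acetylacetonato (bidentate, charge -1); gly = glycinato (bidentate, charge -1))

Cation [Pb…]: ligand charges -2, Pb(IV) ⇒ ion charge 2+.
Anion [Sn…]: ligand charges -3, Sn(II) ⇒ ion charge 1−.
One 2+ cation requires 2 of the 1− anion.

[PbCl2(en)2][Sn(acac)(gly)2]2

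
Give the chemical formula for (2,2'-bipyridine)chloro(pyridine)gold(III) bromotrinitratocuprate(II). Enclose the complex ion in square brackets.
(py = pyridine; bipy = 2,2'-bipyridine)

Cation [Au…]: ligand charges -1, Au(III) ⇒ ion charge 2+.
Anion [Cu…]: ligand charges -4, Cu(II) ⇒ ion charge 2−.
One 2+ cation balances one 2− anion.

[Au(bipy)Cl(py)][CuBr(NO3)3]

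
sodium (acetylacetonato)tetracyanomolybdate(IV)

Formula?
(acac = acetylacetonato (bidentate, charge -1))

Ligands: 1 acetylacetonato (acac, -1), 4 cyano (CN, -1). Ligand charge sum = -5.
With Mo in oxidation state +4, the complex ion is [Mo...]^1−.
Charge balance with sodium (+1) requires 1 complex ion per 1 sodium.

Na[Mo(acac)(CN)4]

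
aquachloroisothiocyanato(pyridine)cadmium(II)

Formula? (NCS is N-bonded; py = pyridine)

[CdCl(H2O)(NCS)(py)]

Ligands: 1 chloro (Cl, -1), 1 isothiocyanato (NCS, -1), 1 pyridine (py, neutral), 1 aqua (H2O, neutral). Ligand charge sum = -2.
With Cd in oxidation state +2, the complex ion is [Cd...].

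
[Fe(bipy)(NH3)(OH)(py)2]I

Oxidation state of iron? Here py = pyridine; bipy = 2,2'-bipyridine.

+2

1 iodide outside the brackets (-1 each) → the complex ion is 1+.
Ligand charges: 2×py neutral; 1×OH = -1; 1×bipy neutral; 1×NH3 neutral; sum -1.
Fe + (-1) = 1+ ⇒ Fe is +2.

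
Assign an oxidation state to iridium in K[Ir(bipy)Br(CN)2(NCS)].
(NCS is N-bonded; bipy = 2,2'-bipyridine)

1 potassium outside the brackets (+1 each) → the complex ion is 1−.
Ligand charges: 1×NCS = -1; 2×CN = -2; 1×Br = -1; 1×bipy neutral; sum -4.
Ir + (-4) = 1− ⇒ Ir is +3.

+3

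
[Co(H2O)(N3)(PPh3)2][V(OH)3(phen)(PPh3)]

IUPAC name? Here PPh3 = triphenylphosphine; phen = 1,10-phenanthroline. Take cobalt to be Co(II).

aquaazidobis(triphenylphosphine)cobalt(II) trihydroxo(1,10-phenanthroline)(triphenylphosphine)vanadate(II)

Both ions are complex: the cation is named first with the plain metal name, the anion second with the -ate form; each ion's ligands are alphabetised independently.
Co is given as +2; the cation's ligand charges sum to -1, so the complex cation is 1+.
A 1:1 salt means the anion carries the equal and opposite charge, 1−.
Anion: ligand charges sum to -3; for the ion to be 1−, V = +2.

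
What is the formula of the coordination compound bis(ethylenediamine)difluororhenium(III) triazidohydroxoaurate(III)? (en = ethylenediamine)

[Re(en)2F2][Au(N3)3(OH)]

Cation [Re…]: ligand charges -2, Re(III) ⇒ ion charge 1+.
Anion [Au…]: ligand charges -4, Au(III) ⇒ ion charge 1−.
One 1+ cation balances one 1− anion.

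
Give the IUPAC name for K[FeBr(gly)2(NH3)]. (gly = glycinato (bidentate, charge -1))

The 1 potassium counter-ion carries a total charge of +1, so each complex ion is 1−.
Ligand charges: 2×glycinato (-1 each), 1×ammine (neutral), 1×bromo (-1 each); total -3. So Fe + (-3) = 1−, giving Fe = +2.
Ligands are named alphabetically: ammine before bromo before glycinato.
The complex ion is anionic, so iron takes the -ate form ferrate(II).

potassium amminebromobis(glycinato)ferrate(II)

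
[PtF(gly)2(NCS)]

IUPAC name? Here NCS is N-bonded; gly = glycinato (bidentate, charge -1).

There is no counter-ion, so the complex is neutral overall.
Ligand charges: 1×isothiocyanato (-1 each), 1×fluoro (-1 each), 2×glycinato (-1 each); total -4. So Pt + (-4) = 0, giving Pt = +4.
Ligands are named alphabetically: fluoro before glycinato before isothiocyanato.

fluorobis(glycinato)isothiocyanatoplatinum(IV)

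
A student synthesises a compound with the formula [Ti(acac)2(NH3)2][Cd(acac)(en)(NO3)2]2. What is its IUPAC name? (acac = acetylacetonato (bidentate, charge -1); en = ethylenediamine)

bis(acetylacetonato)diamminetitanium(IV) (acetylacetonato)(ethylenediamine)dinitratocadmate(II)

Both ions are complex: the cation is named first with the plain metal name, the anion second with the -ate form; each ion's ligands are alphabetised independently.
Cadmium is always +2 in its complexes; the anion's ligand charges sum to -3, so the complex anion is 1−.
With 2 anions per cation, the cation must be 2×1 = 2+.
Cation: ligand charges sum to -2; for the ion to be 2+, Ti = +4.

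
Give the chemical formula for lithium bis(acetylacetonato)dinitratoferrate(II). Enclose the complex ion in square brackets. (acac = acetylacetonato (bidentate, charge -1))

Li2[Fe(acac)2(NO3)2]

Ligands: 2 acetylacetonato (acac, -1), 2 nitrato (NO3, -1). Ligand charge sum = -4.
With Fe in oxidation state +2, the complex ion is [Fe...]^2−.
Charge balance with lithium (+1) requires 1 complex ion per 2 lithium.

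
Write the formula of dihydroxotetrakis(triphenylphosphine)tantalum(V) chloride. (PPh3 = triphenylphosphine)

[Ta(OH)2(PPh3)4]Cl3

Ligands: 4 triphenylphosphine (PPh3, neutral), 2 hydroxo (OH, -1). Ligand charge sum = -2.
Charge balance with chloride (-1) requires 1 complex ion per 3 chloride.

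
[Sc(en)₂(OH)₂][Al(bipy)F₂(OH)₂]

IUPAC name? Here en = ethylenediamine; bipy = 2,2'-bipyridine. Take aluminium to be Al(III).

Both ions are complex: the cation is named first with the plain metal name, the anion second with the -ate form; each ion's ligands are alphabetised independently.
Al is given as +3; the anion's ligand charges sum to -4, so the complex anion is 1−.
A 1:1 salt means the cation carries the equal and opposite charge, 1+.
Cation: ligand charges sum to -2; for the ion to be 1+, Sc = +3.

bis(ethylenediamine)dihydroxoscandium(III) (2,2'-bipyridine)difluorodihydroxoaluminate(III)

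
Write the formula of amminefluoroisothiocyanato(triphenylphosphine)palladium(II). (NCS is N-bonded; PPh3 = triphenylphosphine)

[PdF(NCS)(NH3)(PPh3)]

Ligands: 1 fluoro (F, -1), 1 isothiocyanato (NCS, -1), 1 triphenylphosphine (PPh3, neutral), 1 ammine (NH3, neutral). Ligand charge sum = -2.
With Pd in oxidation state +2, the complex ion is [Pd...].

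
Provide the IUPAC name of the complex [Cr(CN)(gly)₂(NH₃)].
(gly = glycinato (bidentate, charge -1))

amminecyanobis(glycinato)chromium(III)

There is no counter-ion, so the complex is neutral overall.
Ligand charges: 2×glycinato (-1 each), 1×ammine (neutral), 1×cyano (-1 each); total -3. So Cr + (-3) = 0, giving Cr = +3.
Ligands are named alphabetically: ammine before cyano before glycinato.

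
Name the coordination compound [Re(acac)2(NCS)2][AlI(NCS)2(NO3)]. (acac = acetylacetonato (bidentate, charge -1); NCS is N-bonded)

bis(acetylacetonato)diisothiocyanatorhenium(V) iododiisothiocyanatonitratoaluminate(III)

Aluminium is always +3 in its complexes; the anion's ligand charges sum to -4, so the complex anion is 1−.
A 1:1 salt means the cation carries the equal and opposite charge, 1+.
Cation: ligand charges sum to -4; for the ion to be 1+, Re = +5.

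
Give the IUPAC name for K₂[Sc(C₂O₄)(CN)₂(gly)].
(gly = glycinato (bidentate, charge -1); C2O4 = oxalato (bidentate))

The 2 potassium counter-ions carry a total charge of +2, so each complex ion is 2−.
Ligand charges: 1×glycinato (-1 each), 1×oxalato (-2 each), 2×cyano (-1 each); total -5. So Sc + (-5) = 2−, giving Sc = +3.
Ligands are named alphabetically: cyano before glycinato before oxalato.
The complex ion is anionic, so scandium takes the -ate form scandate(III).

potassium dicyano(glycinato)oxalatoscandate(III)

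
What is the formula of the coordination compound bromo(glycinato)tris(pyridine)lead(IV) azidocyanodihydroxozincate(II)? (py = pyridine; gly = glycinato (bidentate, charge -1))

[PbBr(gly)(py)3][Zn(CN)(N3)(OH)2]

Cation [Pb…]: ligand charges -2, Pb(IV) ⇒ ion charge 2+.
Anion [Zn…]: ligand charges -4, Zn(II) ⇒ ion charge 2−.
One 2+ cation balances one 2− anion.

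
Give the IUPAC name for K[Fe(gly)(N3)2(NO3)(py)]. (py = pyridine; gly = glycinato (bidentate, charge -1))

The 1 potassium counter-ion carries a total charge of +1, so each complex ion is 1−.
Ligand charges: 2×azido (-1 each), 1×pyridine (neutral), 1×nitrato (-1 each), 1×glycinato (-1 each); total -4. So Fe + (-4) = 1−, giving Fe = +3.
The complex ion is anionic, so iron takes the -ate form ferrate(III).

potassium diazido(glycinato)nitrato(pyridine)ferrate(III)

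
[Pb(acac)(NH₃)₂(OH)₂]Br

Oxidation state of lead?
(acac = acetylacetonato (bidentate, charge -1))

1 bromide outside the brackets (-1 each) → the complex ion is 1+.
Ligand charges: 1×acac = -1; 2×OH = -2; 2×NH3 neutral; sum -3.
Pb + (-3) = 1+ ⇒ Pb is +4.

+4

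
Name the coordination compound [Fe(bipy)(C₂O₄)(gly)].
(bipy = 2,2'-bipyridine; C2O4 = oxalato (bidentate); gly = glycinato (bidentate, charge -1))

(2,2'-bipyridine)(glycinato)oxalatoiron(III)

There is no counter-ion, so the complex is neutral overall.
Ligand charges: 1×2,2'-bipyridine (neutral), 1×oxalato (-2 each), 1×glycinato (-1 each); total -3. So Fe + (-3) = 0, giving Fe = +3.
Ligands are named alphabetically: bipyridine before glycinato before oxalato.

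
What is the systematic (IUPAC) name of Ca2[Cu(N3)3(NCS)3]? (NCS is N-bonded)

The 2 calcium counter-ions carry a total charge of +4, so each complex ion is 4−.
Ligand charges: 3×azido (-1 each), 3×isothiocyanato (-1 each); total -6. So Cu + (-6) = 4−, giving Cu = +2.
The complex ion is anionic, so copper takes the -ate form cuprate(II).

calcium triazidotriisothiocyanatocuprate(II)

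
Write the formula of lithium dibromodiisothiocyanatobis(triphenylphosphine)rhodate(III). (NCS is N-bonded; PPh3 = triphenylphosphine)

Ligands: 2 isothiocyanato (NCS, -1), 2 triphenylphosphine (PPh3, neutral), 2 bromo (Br, -1). Ligand charge sum = -4.
Charge balance with lithium (+1) requires 1 complex ion per 1 lithium.

Li[RhBr2(NCS)2(PPh3)2]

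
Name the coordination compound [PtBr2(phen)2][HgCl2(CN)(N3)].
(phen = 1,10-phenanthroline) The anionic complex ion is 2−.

dibromobis(1,10-phenanthroline)platinum(IV) azidodichlorocyanomercurate(II)

Both ions are complex: the cation is named first with the plain metal name, the anion second with the -ate form; each ion's ligands are alphabetised independently.
The complex anion is given as 2−; its ligand charges sum to -4, so Hg = +2.
A 1:1 salt means the cation carries the equal and opposite charge, 2+.
Cation: ligand charges sum to -2; for the ion to be 2+, Pt = +4.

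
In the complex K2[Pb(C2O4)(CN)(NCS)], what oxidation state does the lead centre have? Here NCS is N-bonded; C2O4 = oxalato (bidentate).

2 potassium outside the brackets (+1 each) → the complex ion is 2−.
Ligand charges: 1×CN = -1; 1×NCS = -1; 1×C2O4 = -2; sum -4.
Pb + (-4) = 2− ⇒ Pb is +2.

+2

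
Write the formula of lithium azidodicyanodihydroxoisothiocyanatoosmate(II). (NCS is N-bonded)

Ligands: 2 hydroxo (OH, -1), 2 cyano (CN, -1), 1 azido (N3, -1), 1 isothiocyanato (NCS, -1). Ligand charge sum = -6.
With Os in oxidation state +2, the complex ion is [Os...]^4−.
Charge balance with lithium (+1) requires 1 complex ion per 4 lithium.

Li4[Os(CN)2(N3)(NCS)(OH)2]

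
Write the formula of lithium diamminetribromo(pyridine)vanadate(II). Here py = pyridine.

Li[VBr3(NH3)2(py)]

Ligands: 1 pyridine (py, neutral), 2 ammine (NH3, neutral), 3 bromo (Br, -1). Ligand charge sum = -3.
Charge balance with lithium (+1) requires 1 complex ion per 1 lithium.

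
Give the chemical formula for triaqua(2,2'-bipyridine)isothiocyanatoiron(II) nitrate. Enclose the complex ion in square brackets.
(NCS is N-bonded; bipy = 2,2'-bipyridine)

Ligands: 3 aqua (H2O, neutral), 1 isothiocyanato (NCS, -1), 1 2,2'-bipyridine (bipy, neutral). Ligand charge sum = -1.
With Fe in oxidation state +2, the complex ion is [Fe...]^1+.
Charge balance with nitrate (-1) requires 1 complex ion per 1 nitrate.

[Fe(bipy)(H2O)3(NCS)]NO3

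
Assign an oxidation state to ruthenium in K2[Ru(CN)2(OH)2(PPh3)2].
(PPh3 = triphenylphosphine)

2 potassium outside the brackets (+1 each) → the complex ion is 2−.
Ligand charges: 2×PPh3 neutral; 2×OH = -2; 2×CN = -2; sum -4.
Ru + (-4) = 2− ⇒ Ru is +2.

+2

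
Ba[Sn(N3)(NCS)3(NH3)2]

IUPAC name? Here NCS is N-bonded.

barium diammineazidotriisothiocyanatostannate(II)

The 1 barium counter-ion carries a total charge of +2, so each complex ion is 2−.
Ligand charges: 1×azido (-1 each), 2×ammine (neutral), 3×isothiocyanato (-1 each); total -4. So Sn + (-4) = 2−, giving Sn = +2.
Ligands are named alphabetically: ammine before azido before isothiocyanato.
The complex ion is anionic, so tin takes the -ate form stannate(II).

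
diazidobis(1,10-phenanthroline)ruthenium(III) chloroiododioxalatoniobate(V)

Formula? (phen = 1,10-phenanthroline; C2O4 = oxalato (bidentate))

[Ru(N3)2(phen)2][Nb(C2O4)2ClI]

Cation [Ru…]: ligand charges -2, Ru(III) ⇒ ion charge 1+.
Anion [Nb…]: ligand charges -6, Nb(V) ⇒ ion charge 1−.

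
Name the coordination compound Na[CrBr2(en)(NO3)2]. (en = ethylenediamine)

The 1 sodium counter-ion carries a total charge of +1, so each complex ion is 1−.
Ligand charges: 2×nitrato (-1 each), 1×ethylenediamine (neutral), 2×bromo (-1 each); total -4. So Cr + (-4) = 1−, giving Cr = +3.
Ligands are named alphabetically: bromo before ethylenediamine before nitrato.
The complex ion is anionic, so chromium takes the -ate form chromate(III).

sodium dibromo(ethylenediamine)dinitratochromate(III)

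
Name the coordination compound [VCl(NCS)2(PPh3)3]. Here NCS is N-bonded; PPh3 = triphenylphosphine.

chlorodiisothiocyanatotris(triphenylphosphine)vanadium(III)

There is no counter-ion, so the complex is neutral overall.
Ligand charges: 2×isothiocyanato (-1 each), 3×triphenylphosphine (neutral), 1×chloro (-1 each); total -3. So V + (-3) = 0, giving V = +3.
Ligands are named alphabetically: chloro before isothiocyanato before triphenylphosphine.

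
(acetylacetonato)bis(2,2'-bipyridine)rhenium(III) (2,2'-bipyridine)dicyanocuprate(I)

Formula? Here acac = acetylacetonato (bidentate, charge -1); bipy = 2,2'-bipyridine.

Cation [Re…]: ligand charges -1, Re(III) ⇒ ion charge 2+.
Anion [Cu…]: ligand charges -2, Cu(I) ⇒ ion charge 1−.
One 2+ cation requires 2 of the 1− anion.

[Re(acac)(bipy)2][Cu(bipy)(CN)2]2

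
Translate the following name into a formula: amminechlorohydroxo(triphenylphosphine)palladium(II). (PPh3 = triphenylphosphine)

Ligands: 1 triphenylphosphine (PPh3, neutral), 1 chloro (Cl, -1), 1 ammine (NH3, neutral), 1 hydroxo (OH, -1). Ligand charge sum = -2.
With Pd in oxidation state +2, the complex ion is [Pd...].

[PdCl(NH3)(OH)(PPh3)]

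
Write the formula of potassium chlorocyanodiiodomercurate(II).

Ligands: 1 chloro (Cl, -1), 2 iodo (I, -1), 1 cyano (CN, -1). Ligand charge sum = -4.
Charge balance with potassium (+1) requires 1 complex ion per 2 potassium.

K2[HgCl(CN)I2]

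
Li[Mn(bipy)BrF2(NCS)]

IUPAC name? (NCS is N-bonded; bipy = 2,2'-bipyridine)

lithium (2,2'-bipyridine)bromodifluoroisothiocyanatomanganate(III)

The 1 lithium counter-ion carries a total charge of +1, so each complex ion is 1−.
Ligand charges: 1×bromo (-1 each), 1×isothiocyanato (-1 each), 2×fluoro (-1 each), 1×2,2'-bipyridine (neutral); total -4. So Mn + (-4) = 1−, giving Mn = +3.
Ligands are named alphabetically: bipyridine before bromo before fluoro before isothiocyanato.
The complex ion is anionic, so manganese takes the -ate form manganate(III).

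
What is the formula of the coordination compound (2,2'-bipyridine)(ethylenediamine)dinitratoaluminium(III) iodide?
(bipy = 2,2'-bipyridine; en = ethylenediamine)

[Al(bipy)(en)(NO3)2]I

Ligands: 1 2,2'-bipyridine (bipy, neutral), 1 ethylenediamine (en, neutral), 2 nitrato (NO3, -1). Ligand charge sum = -2.
With Al in oxidation state +3, the complex ion is [Al...]^1+.
Charge balance with iodide (-1) requires 1 complex ion per 1 iodide.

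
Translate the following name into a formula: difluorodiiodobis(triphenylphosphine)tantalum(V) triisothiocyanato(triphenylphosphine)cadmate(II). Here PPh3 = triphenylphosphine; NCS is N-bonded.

Cation [Ta…]: ligand charges -4, Ta(V) ⇒ ion charge 1+.
Anion [Cd…]: ligand charges -3, Cd(II) ⇒ ion charge 1−.
One 1+ cation balances one 1− anion.

[TaF2I2(PPh3)2][Cd(NCS)3(PPh3)]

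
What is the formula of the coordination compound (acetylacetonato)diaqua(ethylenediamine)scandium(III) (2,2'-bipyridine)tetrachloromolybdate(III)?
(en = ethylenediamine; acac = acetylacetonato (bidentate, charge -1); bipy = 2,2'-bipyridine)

Cation [Sc…]: ligand charges -1, Sc(III) ⇒ ion charge 2+.
Anion [Mo…]: ligand charges -4, Mo(III) ⇒ ion charge 1−.

[Sc(acac)(en)(H2O)2][Mo(bipy)Cl4]2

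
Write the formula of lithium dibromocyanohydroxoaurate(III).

Li[AuBr2(CN)(OH)]

Ligands: 1 cyano (CN, -1), 1 hydroxo (OH, -1), 2 bromo (Br, -1). Ligand charge sum = -4.
With Au in oxidation state +3, the complex ion is [Au...]^1−.
Charge balance with lithium (+1) requires 1 complex ion per 1 lithium.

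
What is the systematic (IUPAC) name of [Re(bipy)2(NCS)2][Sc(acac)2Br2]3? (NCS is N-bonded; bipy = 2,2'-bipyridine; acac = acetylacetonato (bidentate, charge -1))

Scandium is always +3 in its complexes; the anion's ligand charges sum to -4, so the complex anion is 1−.
With 3 anions per cation, the cation must be 3×1 = 3+.
Cation: ligand charges sum to -2; for the ion to be 3+, Re = +5.

bis(2,2'-bipyridine)diisothiocyanatorhenium(V) bis(acetylacetonato)dibromoscandate(III)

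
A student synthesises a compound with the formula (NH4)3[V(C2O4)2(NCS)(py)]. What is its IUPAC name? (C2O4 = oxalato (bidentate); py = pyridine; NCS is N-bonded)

ammonium isothiocyanatodioxalato(pyridine)vanadate(II)

The 3 ammonium counter-ions carry a total charge of +3, so each complex ion is 3−.
Ligand charges: 2×oxalato (-2 each), 1×pyridine (neutral), 1×isothiocyanato (-1 each); total -5. So V + (-5) = 3−, giving V = +2.
Ligands are named alphabetically: isothiocyanato before oxalato before pyridine.
The complex ion is anionic, so vanadium takes the -ate form vanadate(II).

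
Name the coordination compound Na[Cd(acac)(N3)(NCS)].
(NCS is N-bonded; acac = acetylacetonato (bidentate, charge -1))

The 1 sodium counter-ion carries a total charge of +1, so each complex ion is 1−.
Ligand charges: 1×azido (-1 each), 1×isothiocyanato (-1 each), 1×acetylacetonato (-1 each); total -3. So Cd + (-3) = 1−, giving Cd = +2.
Ligands are named alphabetically: acetylacetonato before azido before isothiocyanato.
The complex ion is anionic, so cadmium takes the -ate form cadmate(II).

sodium (acetylacetonato)azidoisothiocyanatocadmate(II)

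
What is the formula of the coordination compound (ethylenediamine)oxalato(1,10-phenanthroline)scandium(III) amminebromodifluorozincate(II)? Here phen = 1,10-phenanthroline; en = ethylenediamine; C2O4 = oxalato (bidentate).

Cation [Sc…]: ligand charges -2, Sc(III) ⇒ ion charge 1+.
Anion [Zn…]: ligand charges -3, Zn(II) ⇒ ion charge 1−.

[Sc(C2O4)(en)(phen)][ZnBrF2(NH3)]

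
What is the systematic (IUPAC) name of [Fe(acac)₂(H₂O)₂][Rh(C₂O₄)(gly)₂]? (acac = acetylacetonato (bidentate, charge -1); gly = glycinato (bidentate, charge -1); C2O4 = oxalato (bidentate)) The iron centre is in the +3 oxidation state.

bis(acetylacetonato)diaquairon(III) bis(glycinato)oxalatorhodate(III)

Both ions are complex: the cation is named first with the plain metal name, the anion second with the -ate form; each ion's ligands are alphabetised independently.
Fe is given as +3; the cation's ligand charges sum to -2, so the complex cation is 1+.
A 1:1 salt means the anion carries the equal and opposite charge, 1−.
Anion: ligand charges sum to -4; for the ion to be 1−, Rh = +3.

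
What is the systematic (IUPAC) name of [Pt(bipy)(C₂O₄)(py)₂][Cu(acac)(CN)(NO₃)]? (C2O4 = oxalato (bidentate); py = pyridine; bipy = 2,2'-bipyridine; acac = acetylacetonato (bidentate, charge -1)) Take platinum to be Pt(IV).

(2,2'-bipyridine)oxalatobis(pyridine)platinum(IV) (acetylacetonato)cyanonitratocuprate(I)

Both ions are complex: the cation is named first with the plain metal name, the anion second with the -ate form; each ion's ligands are alphabetised independently.
Pt is given as +4; the cation's ligand charges sum to -2, so the complex cation is 2+.
A 1:1 salt means the anion carries the equal and opposite charge, 2−.
Anion: ligand charges sum to -3; for the ion to be 2−, Cu = +1.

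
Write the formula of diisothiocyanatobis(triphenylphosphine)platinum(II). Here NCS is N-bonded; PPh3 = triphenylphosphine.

Ligands: 2 isothiocyanato (NCS, -1), 2 triphenylphosphine (PPh3, neutral). Ligand charge sum = -2.
With Pt in oxidation state +2, the complex ion is [Pt...].

[Pt(NCS)2(PPh3)2]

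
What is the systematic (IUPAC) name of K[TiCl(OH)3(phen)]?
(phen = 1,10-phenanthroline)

The 1 potassium counter-ion carries a total charge of +1, so each complex ion is 1−.
Ligand charges: 1×chloro (-1 each), 1×1,10-phenanthroline (neutral), 3×hydroxo (-1 each); total -4. So Ti + (-4) = 1−, giving Ti = +3.
Ligands are named alphabetically: chloro before hydroxo before phenanthroline.
The complex ion is anionic, so titanium takes the -ate form titanate(III).

potassium chlorotrihydroxo(1,10-phenanthroline)titanate(III)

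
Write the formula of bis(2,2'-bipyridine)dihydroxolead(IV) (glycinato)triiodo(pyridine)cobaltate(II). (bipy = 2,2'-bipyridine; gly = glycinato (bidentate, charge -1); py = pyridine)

Cation [Pb…]: ligand charges -2, Pb(IV) ⇒ ion charge 2+.
Anion [Co…]: ligand charges -4, Co(II) ⇒ ion charge 2−.
One 2+ cation balances one 2− anion.

[Pb(bipy)2(OH)2][Co(gly)I3(py)]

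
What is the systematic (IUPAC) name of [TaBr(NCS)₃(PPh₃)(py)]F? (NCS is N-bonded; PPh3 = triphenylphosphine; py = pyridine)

The 1 fluoride counter-ion carries a total charge of -1, so each complex ion is 1+.
Ligand charges: 3×isothiocyanato (-1 each), 1×triphenylphosphine (neutral), 1×bromo (-1 each), 1×pyridine (neutral); total -4. So Ta + (-4) = 1+, giving Ta = +5.
Ligands are named alphabetically: bromo before isothiocyanato before pyridine before triphenylphosphine.

bromotriisothiocyanato(pyridine)(triphenylphosphine)tantalum(V) fluoride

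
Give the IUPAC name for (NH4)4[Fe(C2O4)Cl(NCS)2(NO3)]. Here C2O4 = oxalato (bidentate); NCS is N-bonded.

ammonium chlorodiisothiocyanatonitratooxalatoferrate(II)

The 4 ammonium counter-ions carry a total charge of +4, so each complex ion is 4−.
Ligand charges: 1×oxalato (-2 each), 2×isothiocyanato (-1 each), 1×chloro (-1 each), 1×nitrato (-1 each); total -6. So Fe + (-6) = 4−, giving Fe = +2.
Ligands are named alphabetically: chloro before isothiocyanato before nitrato before oxalato.
The complex ion is anionic, so iron takes the -ate form ferrate(II).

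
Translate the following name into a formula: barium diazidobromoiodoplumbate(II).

Ligands: 2 azido (N3, -1), 1 bromo (Br, -1), 1 iodo (I, -1). Ligand charge sum = -4.
With Pb in oxidation state +2, the complex ion is [Pb...]^2−.
Charge balance with barium (+2) requires 1 complex ion per 1 barium.

Ba[PbBrI(N3)2]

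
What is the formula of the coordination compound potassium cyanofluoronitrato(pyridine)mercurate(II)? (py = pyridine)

Ligands: 1 nitrato (NO3, -1), 1 fluoro (F, -1), 1 cyano (CN, -1), 1 pyridine (py, neutral). Ligand charge sum = -3.
Charge balance with potassium (+1) requires 1 complex ion per 1 potassium.

K[Hg(CN)F(NO3)(py)]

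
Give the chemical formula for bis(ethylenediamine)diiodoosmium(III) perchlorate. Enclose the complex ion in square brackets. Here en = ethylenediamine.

Ligands: 2 ethylenediamine (en, neutral), 2 iodo (I, -1). Ligand charge sum = -2.
With Os in oxidation state +3, the complex ion is [Os...]^1+.
Charge balance with perchlorate (-1) requires 1 complex ion per 1 perchlorate.

[Os(en)2I2]ClO4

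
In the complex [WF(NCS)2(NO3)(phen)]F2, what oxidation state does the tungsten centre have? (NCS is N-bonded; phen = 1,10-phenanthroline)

+6

2 fluoride outside the brackets (-1 each) → the complex ion is 2+.
Ligand charges: 2×NCS = -2; 1×F = -1; 1×phen neutral; 1×NO3 = -1; sum -4.
W + (-4) = 2+ ⇒ W is +6.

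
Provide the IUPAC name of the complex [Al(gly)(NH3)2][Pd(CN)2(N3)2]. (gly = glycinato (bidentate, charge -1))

Aluminium is always +3 in its complexes; the cation's ligand charges sum to -1, so the complex cation is 2+.
A 1:1 salt means the anion carries the equal and opposite charge, 2−.
Anion: ligand charges sum to -4; for the ion to be 2−, Pd = +2.

diammine(glycinato)aluminium(III) diazidodicyanopalladate(II)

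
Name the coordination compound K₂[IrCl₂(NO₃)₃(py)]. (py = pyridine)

The 2 potassium counter-ions carry a total charge of +2, so each complex ion is 2−.
Ligand charges: 1×pyridine (neutral), 2×chloro (-1 each), 3×nitrato (-1 each); total -5. So Ir + (-5) = 2−, giving Ir = +3.
The complex ion is anionic, so iridium takes the -ate form iridate(III).

potassium dichlorotrinitrato(pyridine)iridate(III)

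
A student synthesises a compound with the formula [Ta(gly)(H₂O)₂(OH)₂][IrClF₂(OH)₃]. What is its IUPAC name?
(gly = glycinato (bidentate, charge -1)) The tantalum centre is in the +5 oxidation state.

Both ions are complex: the cation is named first with the plain metal name, the anion second with the -ate form; each ion's ligands are alphabetised independently.
Ta is given as +5; the cation's ligand charges sum to -3, so the complex cation is 2+.
A 1:1 salt means the anion carries the equal and opposite charge, 2−.
Anion: ligand charges sum to -6; for the ion to be 2−, Ir = +4.

diaqua(glycinato)dihydroxotantalum(V) chlorodifluorotrihydroxoiridate(IV)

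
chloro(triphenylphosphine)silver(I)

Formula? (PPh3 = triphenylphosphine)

[AgCl(PPh3)]

Ligands: 1 chloro (Cl, -1), 1 triphenylphosphine (PPh3, neutral). Ligand charge sum = -1.
With Ag in oxidation state +1, the complex ion is [Ag...].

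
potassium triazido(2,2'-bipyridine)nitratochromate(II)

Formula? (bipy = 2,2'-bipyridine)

Ligands: 3 azido (N3, -1), 1 nitrato (NO3, -1), 1 2,2'-bipyridine (bipy, neutral). Ligand charge sum = -4.
With Cr in oxidation state +2, the complex ion is [Cr...]^2−.
Charge balance with potassium (+1) requires 1 complex ion per 2 potassium.

K2[Cr(bipy)(N3)3(NO3)]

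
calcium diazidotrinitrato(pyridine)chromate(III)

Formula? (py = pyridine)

Ligands: 2 azido (N3, -1), 3 nitrato (NO3, -1), 1 pyridine (py, neutral). Ligand charge sum = -5.
Charge balance with calcium (+2) requires 1 complex ion per 1 calcium.

Ca[Cr(N3)2(NO3)3(py)]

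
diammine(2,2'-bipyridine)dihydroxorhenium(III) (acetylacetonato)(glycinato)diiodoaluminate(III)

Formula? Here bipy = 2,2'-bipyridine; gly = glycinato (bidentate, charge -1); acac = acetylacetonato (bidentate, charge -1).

Cation [Re…]: ligand charges -2, Re(III) ⇒ ion charge 1+.
Anion [Al…]: ligand charges -4, Al(III) ⇒ ion charge 1−.

[Re(bipy)(NH3)2(OH)2][Al(acac)(gly)I2]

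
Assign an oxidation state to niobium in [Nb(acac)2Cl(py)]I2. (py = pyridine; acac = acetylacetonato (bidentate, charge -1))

2 iodide outside the brackets (-1 each) → the complex ion is 2+.
Ligand charges: 1×py neutral; 1×Cl = -1; 2×acac = -2; sum -3.
Nb + (-3) = 2+ ⇒ Nb is +5.

+5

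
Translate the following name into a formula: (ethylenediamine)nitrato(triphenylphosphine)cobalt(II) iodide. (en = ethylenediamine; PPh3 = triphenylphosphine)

[Co(en)(NO3)(PPh3)]I

Ligands: 1 nitrato (NO3, -1), 1 ethylenediamine (en, neutral), 1 triphenylphosphine (PPh3, neutral). Ligand charge sum = -1.
Charge balance with iodide (-1) requires 1 complex ion per 1 iodide.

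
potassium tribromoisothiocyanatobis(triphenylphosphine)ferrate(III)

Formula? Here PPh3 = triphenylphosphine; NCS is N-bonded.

K[FeBr3(NCS)(PPh3)2]

Ligands: 2 triphenylphosphine (PPh3, neutral), 3 bromo (Br, -1), 1 isothiocyanato (NCS, -1). Ligand charge sum = -4.
With Fe in oxidation state +3, the complex ion is [Fe...]^1−.
Charge balance with potassium (+1) requires 1 complex ion per 1 potassium.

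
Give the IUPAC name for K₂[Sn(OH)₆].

The 2 potassium counter-ions carry a total charge of +2, so each complex ion is 2−.
Ligand charges: 6×hydroxo (-1 each); total -6. So Sn + (-6) = 2−, giving Sn = +4.
The complex ion is anionic, so tin takes the -ate form stannate(IV).

potassium hexahydroxostannate(IV)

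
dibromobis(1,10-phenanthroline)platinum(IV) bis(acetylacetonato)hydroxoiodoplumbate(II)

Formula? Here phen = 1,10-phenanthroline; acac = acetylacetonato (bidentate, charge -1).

[PtBr2(phen)2][Pb(acac)2I(OH)]

Cation [Pt…]: ligand charges -2, Pt(IV) ⇒ ion charge 2+.
Anion [Pb…]: ligand charges -4, Pb(II) ⇒ ion charge 2−.
One 2+ cation balances one 2− anion.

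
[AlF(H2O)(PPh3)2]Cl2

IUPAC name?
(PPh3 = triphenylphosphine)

aquafluorobis(triphenylphosphine)aluminium(III) chloride

The 2 chloride counter-ions carry a total charge of -2, so each complex ion is 2+.
Ligand charges: 1×aqua (neutral), 1×fluoro (-1 each), 2×triphenylphosphine (neutral); total -1. So Al + (-1) = 2+, giving Al = +3.
Ligands are named alphabetically: aqua before fluoro before triphenylphosphine.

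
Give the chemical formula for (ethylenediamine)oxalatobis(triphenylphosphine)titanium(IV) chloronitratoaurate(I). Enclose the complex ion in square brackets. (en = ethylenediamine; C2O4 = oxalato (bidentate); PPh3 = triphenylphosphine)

Cation [Ti…]: ligand charges -2, Ti(IV) ⇒ ion charge 2+.
Anion [Au…]: ligand charges -2, Au(I) ⇒ ion charge 1−.

[Ti(C2O4)(en)(PPh3)2][AuCl(NO3)]2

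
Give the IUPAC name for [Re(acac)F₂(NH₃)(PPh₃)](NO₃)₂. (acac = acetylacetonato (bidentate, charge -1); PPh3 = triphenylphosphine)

The 2 nitrate counter-ions carry a total charge of -2, so each complex ion is 2+.
Ligand charges: 1×ammine (neutral), 2×fluoro (-1 each), 1×acetylacetonato (-1 each), 1×triphenylphosphine (neutral); total -3. So Re + (-3) = 2+, giving Re = +5.
Ligands are named alphabetically: acetylacetonato before ammine before fluoro before triphenylphosphine.

(acetylacetonato)amminedifluoro(triphenylphosphine)rhenium(V) nitrate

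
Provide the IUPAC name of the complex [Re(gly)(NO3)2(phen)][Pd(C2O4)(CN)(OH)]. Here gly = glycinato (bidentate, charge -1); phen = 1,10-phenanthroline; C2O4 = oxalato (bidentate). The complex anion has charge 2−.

(glycinato)dinitrato(1,10-phenanthroline)rhenium(V) cyanohydroxooxalatopalladate(II)

Both ions are complex: the cation is named first with the plain metal name, the anion second with the -ate form; each ion's ligands are alphabetised independently.
The complex anion is given as 2−; its ligand charges sum to -4, so Pd = +2.
A 1:1 salt means the cation carries the equal and opposite charge, 2+.
Cation: ligand charges sum to -3; for the ion to be 2+, Re = +5.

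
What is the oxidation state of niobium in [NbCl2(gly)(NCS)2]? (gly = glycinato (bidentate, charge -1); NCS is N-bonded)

+5

No counter-ion: the bracketed complex is neutral.
Ligand charges: 1×gly = -1; 2×Cl = -2; 2×NCS = -2; sum -5.
Nb + (-5) = 0 ⇒ Nb is +5.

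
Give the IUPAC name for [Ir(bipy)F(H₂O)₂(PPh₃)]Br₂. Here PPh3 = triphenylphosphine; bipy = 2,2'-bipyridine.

diaqua(2,2'-bipyridine)fluoro(triphenylphosphine)iridium(III) bromide

The 2 bromide counter-ions carry a total charge of -2, so each complex ion is 2+.
Ligand charges: 1×triphenylphosphine (neutral), 1×2,2'-bipyridine (neutral), 1×fluoro (-1 each), 2×aqua (neutral); total -1. So Ir + (-1) = 2+, giving Ir = +3.
Ligands are named alphabetically: aqua before bipyridine before fluoro before triphenylphosphine.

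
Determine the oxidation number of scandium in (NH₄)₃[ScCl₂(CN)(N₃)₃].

+3

3 ammonium outside the brackets (+1 each) → the complex ion is 3−.
Ligand charges: 1×CN = -1; 2×Cl = -2; 3×N3 = -3; sum -6.
Sc + (-6) = 3− ⇒ Sc is +3.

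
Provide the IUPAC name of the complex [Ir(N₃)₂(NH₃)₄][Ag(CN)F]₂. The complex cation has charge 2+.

The complex cation is given as 2+; its ligand charges sum to -2, so Ir = +4.
With 2 anions per cation, each anion must be 2/2 = 1−.
Anion: ligand charges sum to -2; for the ion to be 1−, Ag = +1.

tetraamminediazidoiridium(IV) cyanofluoroargentate(I)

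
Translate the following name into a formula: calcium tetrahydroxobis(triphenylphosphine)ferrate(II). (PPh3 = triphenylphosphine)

Ligands: 4 hydroxo (OH, -1), 2 triphenylphosphine (PPh3, neutral). Ligand charge sum = -4.
With Fe in oxidation state +2, the complex ion is [Fe...]^2−.
Charge balance with calcium (+2) requires 1 complex ion per 1 calcium.

Ca[Fe(OH)4(PPh3)2]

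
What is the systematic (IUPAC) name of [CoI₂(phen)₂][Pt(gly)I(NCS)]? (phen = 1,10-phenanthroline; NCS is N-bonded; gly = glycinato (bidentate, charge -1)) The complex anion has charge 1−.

diiodobis(1,10-phenanthroline)cobalt(III) (glycinato)iodoisothiocyanatoplatinate(II)

The complex anion is given as 1−; its ligand charges sum to -3, so Pt = +2.
A 1:1 salt means the cation carries the equal and opposite charge, 1+.
Cation: ligand charges sum to -2; for the ion to be 1+, Co = +3.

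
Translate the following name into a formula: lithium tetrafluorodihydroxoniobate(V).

Ligands: 4 fluoro (F, -1), 2 hydroxo (OH, -1). Ligand charge sum = -6.
With Nb in oxidation state +5, the complex ion is [Nb...]^1−.
Charge balance with lithium (+1) requires 1 complex ion per 1 lithium.

Li[NbF4(OH)2]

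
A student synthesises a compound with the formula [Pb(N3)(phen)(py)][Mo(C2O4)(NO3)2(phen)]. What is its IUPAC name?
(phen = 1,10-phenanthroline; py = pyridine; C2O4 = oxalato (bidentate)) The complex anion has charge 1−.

azido(1,10-phenanthroline)(pyridine)lead(II) dinitratooxalato(1,10-phenanthroline)molybdate(III)

The complex anion is given as 1−; its ligand charges sum to -4, so Mo = +3.
A 1:1 salt means the cation carries the equal and opposite charge, 1+.
Cation: ligand charges sum to -1; for the ion to be 1+, Pb = +2.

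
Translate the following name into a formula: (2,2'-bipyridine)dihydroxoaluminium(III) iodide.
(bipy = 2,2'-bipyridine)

Ligands: 2 hydroxo (OH, -1), 1 2,2'-bipyridine (bipy, neutral). Ligand charge sum = -2.
Charge balance with iodide (-1) requires 1 complex ion per 1 iodide.

[Al(bipy)(OH)2]I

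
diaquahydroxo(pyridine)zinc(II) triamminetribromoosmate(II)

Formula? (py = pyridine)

[Zn(H2O)2(OH)(py)][OsBr3(NH3)3]

Cation [Zn…]: ligand charges -1, Zn(II) ⇒ ion charge 1+.
Anion [Os…]: ligand charges -3, Os(II) ⇒ ion charge 1−.
One 1+ cation balances one 1− anion.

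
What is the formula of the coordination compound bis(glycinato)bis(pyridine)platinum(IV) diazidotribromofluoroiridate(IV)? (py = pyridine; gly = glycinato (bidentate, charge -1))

Cation [Pt…]: ligand charges -2, Pt(IV) ⇒ ion charge 2+.
Anion [Ir…]: ligand charges -6, Ir(IV) ⇒ ion charge 2−.

[Pt(gly)2(py)2][IrBr3F(N3)2]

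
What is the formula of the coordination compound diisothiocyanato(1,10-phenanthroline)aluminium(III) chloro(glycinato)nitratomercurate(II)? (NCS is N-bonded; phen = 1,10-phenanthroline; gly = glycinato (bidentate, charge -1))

Cation [Al…]: ligand charges -2, Al(III) ⇒ ion charge 1+.
Anion [Hg…]: ligand charges -3, Hg(II) ⇒ ion charge 1−.

[Al(NCS)2(phen)][HgCl(gly)(NO3)]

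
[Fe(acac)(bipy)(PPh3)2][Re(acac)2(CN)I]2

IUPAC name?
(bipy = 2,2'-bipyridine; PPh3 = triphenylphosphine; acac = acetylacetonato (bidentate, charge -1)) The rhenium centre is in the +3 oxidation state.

(acetylacetonato)(2,2'-bipyridine)bis(triphenylphosphine)iron(III) bis(acetylacetonato)cyanoiodorhenate(III)

Re is given as +3; the anion's ligand charges sum to -4, so the complex anion is 1−.
With 2 anions per cation, the cation must be 2×1 = 2+.
Cation: ligand charges sum to -1; for the ion to be 2+, Fe = +3.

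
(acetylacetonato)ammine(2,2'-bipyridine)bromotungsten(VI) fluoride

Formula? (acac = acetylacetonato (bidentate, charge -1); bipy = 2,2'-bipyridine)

Ligands: 1 bromo (Br, -1), 1 acetylacetonato (acac, -1), 1 2,2'-bipyridine (bipy, neutral), 1 ammine (NH3, neutral). Ligand charge sum = -2.
With W in oxidation state +6, the complex ion is [W...]^4+.
Charge balance with fluoride (-1) requires 1 complex ion per 4 fluoride.

[W(acac)(bipy)Br(NH3)]F4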